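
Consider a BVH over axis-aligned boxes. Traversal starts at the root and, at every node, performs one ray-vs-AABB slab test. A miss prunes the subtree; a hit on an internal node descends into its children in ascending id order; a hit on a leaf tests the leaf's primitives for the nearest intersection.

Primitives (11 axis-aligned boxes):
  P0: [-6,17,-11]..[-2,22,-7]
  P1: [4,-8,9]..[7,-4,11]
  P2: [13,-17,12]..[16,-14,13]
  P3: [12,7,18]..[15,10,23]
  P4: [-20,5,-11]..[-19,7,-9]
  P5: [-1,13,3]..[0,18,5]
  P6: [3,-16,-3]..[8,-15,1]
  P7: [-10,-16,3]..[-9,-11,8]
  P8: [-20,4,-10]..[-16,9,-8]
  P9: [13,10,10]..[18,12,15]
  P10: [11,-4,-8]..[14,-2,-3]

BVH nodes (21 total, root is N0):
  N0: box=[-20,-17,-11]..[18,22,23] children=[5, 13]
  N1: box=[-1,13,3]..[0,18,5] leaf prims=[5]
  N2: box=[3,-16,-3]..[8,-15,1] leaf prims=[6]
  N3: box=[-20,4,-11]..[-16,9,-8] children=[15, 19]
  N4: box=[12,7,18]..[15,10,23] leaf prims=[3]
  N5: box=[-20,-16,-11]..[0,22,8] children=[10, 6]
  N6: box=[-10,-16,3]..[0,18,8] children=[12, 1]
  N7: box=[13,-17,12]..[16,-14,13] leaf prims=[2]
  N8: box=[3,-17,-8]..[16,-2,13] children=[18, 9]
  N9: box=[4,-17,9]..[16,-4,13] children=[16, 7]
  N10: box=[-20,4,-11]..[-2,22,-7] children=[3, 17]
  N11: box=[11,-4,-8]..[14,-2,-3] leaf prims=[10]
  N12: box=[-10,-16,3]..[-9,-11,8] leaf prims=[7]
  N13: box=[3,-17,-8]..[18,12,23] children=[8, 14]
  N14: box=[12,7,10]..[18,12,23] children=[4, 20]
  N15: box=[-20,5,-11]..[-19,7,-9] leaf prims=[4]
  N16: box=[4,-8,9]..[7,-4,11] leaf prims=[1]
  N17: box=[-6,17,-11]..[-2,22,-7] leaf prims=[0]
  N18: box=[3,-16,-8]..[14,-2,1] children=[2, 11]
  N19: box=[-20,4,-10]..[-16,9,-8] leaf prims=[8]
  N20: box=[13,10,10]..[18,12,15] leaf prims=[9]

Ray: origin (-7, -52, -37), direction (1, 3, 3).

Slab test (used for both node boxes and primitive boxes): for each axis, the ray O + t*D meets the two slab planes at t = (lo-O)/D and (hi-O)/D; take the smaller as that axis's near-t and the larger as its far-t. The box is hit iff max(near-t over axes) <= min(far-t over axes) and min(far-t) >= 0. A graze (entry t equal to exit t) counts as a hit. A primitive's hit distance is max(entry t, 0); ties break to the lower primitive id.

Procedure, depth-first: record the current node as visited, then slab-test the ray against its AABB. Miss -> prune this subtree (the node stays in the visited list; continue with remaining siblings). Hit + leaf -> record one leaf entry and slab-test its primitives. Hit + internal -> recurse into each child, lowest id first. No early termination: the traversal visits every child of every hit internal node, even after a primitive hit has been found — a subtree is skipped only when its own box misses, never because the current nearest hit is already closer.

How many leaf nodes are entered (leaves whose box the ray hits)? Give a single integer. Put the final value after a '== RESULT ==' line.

Trace the traversal:
N0 x:[-13,25] y:[35/3,74/3] z:[26/3,20] -> hit [35/3,20], descend [5, 13]
  N5 x:[-13,7] y:[12,74/3] z:[26/3,15] -> miss, prune
  N13 x:[10,25] y:[35/3,64/3] z:[29/3,20] -> hit [35/3,20], descend [8, 14]
    N8 x:[10,23] y:[35/3,50/3] z:[29/3,50/3] -> hit [35/3,50/3], descend [9, 18]
      N9 x:[11,23] y:[35/3,16] z:[46/3,50/3] -> hit [46/3,16], descend [7, 16]
        N7 x:[20,23] y:[35/3,38/3] z:[49/3,50/3] -> miss, prune
        N16 x:[11,14] y:[44/3,16] z:[46/3,16] -> miss, prune
      N18 x:[10,21] y:[12,50/3] z:[29/3,38/3] -> hit [12,38/3], descend [2, 11]
        N2 x:[10,15] y:[12,37/3] z:[34/3,38/3] -> hit [12,37/3] leaf, test {P6@t=12}
        N11 x:[18,21] y:[16,50/3] z:[29/3,34/3] -> miss, prune
    N14 x:[19,25] y:[59/3,64/3] z:[47/3,20] -> hit [59/3,20], descend [4, 20]
      N4 x:[19,22] y:[59/3,62/3] z:[55/3,20] -> hit [59/3,20] leaf, test {P3@t=59/3}
      N20 x:[20,25] y:[62/3,64/3] z:[47/3,52/3] -> miss, prune

order=[0, 5, 13, 8, 9, 7, 16, 18, 2, 11, 14, 4, 20]  |boxes|=13  |leaves|=2  hit=P6

== RESULT ==
2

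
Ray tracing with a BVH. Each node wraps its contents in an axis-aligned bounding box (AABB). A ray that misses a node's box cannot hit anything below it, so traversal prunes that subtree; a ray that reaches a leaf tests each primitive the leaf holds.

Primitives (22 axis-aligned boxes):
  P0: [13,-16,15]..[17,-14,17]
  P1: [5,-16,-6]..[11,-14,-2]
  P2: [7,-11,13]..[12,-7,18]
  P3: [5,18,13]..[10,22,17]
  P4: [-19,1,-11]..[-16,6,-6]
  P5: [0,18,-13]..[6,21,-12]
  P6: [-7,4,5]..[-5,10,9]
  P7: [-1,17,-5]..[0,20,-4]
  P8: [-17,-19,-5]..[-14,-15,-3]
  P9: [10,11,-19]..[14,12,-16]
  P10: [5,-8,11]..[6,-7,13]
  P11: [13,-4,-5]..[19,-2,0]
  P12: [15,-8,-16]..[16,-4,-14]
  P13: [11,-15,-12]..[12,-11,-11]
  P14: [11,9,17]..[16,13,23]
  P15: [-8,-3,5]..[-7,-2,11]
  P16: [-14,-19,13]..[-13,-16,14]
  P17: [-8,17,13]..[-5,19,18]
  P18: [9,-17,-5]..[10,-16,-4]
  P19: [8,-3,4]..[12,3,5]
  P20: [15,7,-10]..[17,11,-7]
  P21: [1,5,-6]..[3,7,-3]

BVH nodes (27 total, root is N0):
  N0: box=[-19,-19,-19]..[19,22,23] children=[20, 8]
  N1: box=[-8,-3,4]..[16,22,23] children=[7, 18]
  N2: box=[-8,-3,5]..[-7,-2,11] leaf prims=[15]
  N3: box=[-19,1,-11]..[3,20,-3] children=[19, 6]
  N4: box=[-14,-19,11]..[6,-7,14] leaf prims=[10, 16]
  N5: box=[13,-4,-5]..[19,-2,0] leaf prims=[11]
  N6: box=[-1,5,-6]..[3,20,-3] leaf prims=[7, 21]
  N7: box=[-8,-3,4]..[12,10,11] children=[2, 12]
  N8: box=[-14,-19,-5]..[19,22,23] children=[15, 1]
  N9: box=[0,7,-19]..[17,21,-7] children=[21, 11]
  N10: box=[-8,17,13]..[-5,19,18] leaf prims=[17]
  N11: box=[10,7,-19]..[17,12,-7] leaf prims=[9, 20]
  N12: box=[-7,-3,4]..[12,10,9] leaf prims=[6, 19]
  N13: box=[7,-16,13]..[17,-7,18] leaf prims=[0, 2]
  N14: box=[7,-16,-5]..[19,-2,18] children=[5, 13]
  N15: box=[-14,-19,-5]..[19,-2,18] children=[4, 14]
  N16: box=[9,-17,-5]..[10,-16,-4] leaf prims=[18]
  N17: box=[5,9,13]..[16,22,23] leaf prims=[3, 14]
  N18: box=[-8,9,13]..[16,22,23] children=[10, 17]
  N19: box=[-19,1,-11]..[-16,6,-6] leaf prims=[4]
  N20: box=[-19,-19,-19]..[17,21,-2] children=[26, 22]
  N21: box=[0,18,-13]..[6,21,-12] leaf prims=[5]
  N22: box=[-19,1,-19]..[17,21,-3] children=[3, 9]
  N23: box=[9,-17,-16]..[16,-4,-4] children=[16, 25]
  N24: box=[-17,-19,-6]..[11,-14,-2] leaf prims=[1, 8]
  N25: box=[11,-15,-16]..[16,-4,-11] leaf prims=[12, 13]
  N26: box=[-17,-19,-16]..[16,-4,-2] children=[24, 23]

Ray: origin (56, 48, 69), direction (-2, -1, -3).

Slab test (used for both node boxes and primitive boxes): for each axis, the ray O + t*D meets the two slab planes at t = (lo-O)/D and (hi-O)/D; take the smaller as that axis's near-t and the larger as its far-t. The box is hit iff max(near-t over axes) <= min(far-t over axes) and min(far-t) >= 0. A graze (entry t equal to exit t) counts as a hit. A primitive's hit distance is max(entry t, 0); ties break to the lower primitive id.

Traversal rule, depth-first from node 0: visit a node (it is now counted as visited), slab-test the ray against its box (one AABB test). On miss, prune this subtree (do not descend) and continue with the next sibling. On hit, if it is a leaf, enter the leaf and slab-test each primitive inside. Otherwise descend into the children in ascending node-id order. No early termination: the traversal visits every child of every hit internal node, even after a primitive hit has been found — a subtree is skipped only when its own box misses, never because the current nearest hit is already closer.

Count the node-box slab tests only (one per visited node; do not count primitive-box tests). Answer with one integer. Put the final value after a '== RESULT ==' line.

Trace the traversal:
N0 x:[37/2,75/2] y:[26,67] z:[46/3,88/3] -> hit [26,88/3], descend [8, 20]
  N8 x:[37/2,35] y:[26,67] z:[46/3,74/3] -> miss, prune
  N20 x:[39/2,75/2] y:[27,67] z:[71/3,88/3] -> hit [27,88/3], descend [22, 26]
    N22 x:[39/2,75/2] y:[27,47] z:[24,88/3] -> hit [27,88/3], descend [3, 9]
      N3 x:[53/2,75/2] y:[28,47] z:[24,80/3] -> miss, prune
      N9 x:[39/2,28] y:[27,41] z:[76/3,88/3] -> hit [27,28], descend [11, 21]
        N11 x:[39/2,23] y:[36,41] z:[76/3,88/3] -> miss, prune
        N21 x:[25,28] y:[27,30] z:[27,82/3] -> hit [27,82/3] leaf, test {P5@t=27}
    N26 x:[20,73/2] y:[52,67] z:[71/3,85/3] -> miss, prune

Summary -> nodes [0, 8, 20, 22, 3, 9, 11, 21, 26]; box-tests=9; leaf-entries=1; first=P5

== RESULT ==
9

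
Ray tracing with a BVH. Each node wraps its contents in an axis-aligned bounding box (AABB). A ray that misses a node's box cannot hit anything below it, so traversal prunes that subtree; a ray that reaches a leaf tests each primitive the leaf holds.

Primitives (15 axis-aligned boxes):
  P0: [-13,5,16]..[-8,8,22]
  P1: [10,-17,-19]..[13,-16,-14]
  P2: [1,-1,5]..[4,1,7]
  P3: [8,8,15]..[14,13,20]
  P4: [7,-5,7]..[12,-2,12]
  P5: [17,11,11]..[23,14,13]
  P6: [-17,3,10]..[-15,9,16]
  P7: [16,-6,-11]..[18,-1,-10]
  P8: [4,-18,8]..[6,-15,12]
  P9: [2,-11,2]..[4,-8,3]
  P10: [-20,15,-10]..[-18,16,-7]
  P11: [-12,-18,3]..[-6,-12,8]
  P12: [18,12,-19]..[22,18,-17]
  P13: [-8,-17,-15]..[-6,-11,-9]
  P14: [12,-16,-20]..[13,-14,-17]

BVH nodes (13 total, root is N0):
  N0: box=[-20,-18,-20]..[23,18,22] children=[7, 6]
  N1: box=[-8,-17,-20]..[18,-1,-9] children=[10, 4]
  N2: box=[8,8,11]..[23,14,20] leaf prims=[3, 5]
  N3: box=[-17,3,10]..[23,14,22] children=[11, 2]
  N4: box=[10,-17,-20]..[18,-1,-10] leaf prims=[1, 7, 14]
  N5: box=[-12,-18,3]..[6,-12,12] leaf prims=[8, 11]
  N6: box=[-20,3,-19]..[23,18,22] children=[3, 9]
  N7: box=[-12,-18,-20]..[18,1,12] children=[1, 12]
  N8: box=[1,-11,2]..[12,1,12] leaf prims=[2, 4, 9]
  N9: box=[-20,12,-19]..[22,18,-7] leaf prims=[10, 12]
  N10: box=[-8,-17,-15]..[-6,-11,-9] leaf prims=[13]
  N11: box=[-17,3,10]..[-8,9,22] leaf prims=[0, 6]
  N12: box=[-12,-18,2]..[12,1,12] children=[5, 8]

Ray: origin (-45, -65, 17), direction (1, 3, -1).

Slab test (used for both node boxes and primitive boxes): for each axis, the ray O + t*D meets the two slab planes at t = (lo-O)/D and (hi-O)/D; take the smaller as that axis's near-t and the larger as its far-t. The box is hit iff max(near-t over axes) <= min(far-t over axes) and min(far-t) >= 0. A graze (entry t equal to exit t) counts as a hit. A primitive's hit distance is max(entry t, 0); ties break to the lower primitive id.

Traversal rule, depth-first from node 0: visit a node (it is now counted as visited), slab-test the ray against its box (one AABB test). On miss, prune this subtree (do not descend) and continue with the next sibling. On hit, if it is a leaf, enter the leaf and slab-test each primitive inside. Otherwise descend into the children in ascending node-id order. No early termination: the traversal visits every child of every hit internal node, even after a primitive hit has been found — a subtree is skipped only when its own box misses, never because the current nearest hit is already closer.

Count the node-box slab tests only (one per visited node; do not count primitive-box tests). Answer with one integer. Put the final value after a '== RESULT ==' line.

Walk:
N0 x:[25,68] y:[47/3,83/3] z:[-5,37] -> hit [25,83/3], descend [6, 7]
  N6 x:[25,68] y:[68/3,83/3] z:[-5,36] -> hit [25,83/3], descend [3, 9]
    N3 x:[28,68] y:[68/3,79/3] z:[-5,7] -> miss, prune
    N9 x:[25,67] y:[77/3,83/3] z:[24,36] -> hit [77/3,83/3] leaf, test {P10@t=80/3, P12(miss)}
  N7 x:[33,63] y:[47/3,22] z:[5,37] -> miss, prune

5 AABB tests over nodes [0, 6, 3, 9, 7]; 1 leaf entered; closest P10.

== RESULT ==
5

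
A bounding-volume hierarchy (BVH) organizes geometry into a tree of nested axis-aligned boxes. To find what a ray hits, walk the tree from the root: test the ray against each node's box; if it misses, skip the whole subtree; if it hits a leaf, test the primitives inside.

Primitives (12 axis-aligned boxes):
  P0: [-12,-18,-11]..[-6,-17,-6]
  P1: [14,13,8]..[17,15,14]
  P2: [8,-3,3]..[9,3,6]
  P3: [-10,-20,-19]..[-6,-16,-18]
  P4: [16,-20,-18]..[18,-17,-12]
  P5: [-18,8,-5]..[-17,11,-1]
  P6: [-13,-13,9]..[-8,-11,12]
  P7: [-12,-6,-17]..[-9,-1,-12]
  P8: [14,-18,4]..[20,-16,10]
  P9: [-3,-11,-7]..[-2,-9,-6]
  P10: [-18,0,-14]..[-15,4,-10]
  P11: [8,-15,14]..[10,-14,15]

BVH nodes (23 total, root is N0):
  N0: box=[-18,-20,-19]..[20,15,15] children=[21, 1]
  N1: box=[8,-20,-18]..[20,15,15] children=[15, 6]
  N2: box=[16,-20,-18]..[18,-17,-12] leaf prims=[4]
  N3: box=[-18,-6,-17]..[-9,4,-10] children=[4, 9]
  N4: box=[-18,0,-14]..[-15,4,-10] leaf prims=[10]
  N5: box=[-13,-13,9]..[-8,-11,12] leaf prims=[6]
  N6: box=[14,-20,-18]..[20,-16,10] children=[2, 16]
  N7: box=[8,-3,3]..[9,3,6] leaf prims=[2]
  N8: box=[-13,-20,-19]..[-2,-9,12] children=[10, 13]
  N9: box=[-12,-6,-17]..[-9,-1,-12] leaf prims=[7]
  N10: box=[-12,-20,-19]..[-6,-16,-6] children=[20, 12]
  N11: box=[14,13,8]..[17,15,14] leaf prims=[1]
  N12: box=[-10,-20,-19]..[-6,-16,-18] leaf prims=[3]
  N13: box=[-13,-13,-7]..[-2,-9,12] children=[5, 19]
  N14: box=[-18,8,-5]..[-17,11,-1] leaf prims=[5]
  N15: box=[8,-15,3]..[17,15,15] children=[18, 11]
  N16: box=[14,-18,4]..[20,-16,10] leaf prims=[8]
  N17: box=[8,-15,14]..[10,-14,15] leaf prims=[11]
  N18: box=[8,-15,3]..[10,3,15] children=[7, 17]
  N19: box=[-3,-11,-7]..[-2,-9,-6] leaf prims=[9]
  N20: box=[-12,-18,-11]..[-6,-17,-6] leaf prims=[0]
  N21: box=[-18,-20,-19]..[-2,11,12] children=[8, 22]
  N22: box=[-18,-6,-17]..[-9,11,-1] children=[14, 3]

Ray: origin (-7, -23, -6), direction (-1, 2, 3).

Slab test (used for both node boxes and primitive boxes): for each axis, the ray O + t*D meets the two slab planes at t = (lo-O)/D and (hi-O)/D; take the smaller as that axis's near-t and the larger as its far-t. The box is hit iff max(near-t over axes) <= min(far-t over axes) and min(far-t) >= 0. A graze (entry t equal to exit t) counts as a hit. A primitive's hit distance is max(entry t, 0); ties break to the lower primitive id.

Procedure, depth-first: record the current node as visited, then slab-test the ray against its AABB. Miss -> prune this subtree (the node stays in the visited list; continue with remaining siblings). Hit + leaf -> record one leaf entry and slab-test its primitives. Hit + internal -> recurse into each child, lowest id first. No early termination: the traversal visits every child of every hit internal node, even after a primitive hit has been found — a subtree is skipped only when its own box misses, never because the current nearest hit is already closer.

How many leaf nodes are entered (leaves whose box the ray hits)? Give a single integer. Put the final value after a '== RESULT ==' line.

Trace the traversal:
N0 x:[-27,11] y:[3/2,19] z:[-13/3,7] -> hit [3/2,7], descend [1, 21]
  N1 x:[-27,-15] y:[3/2,19] z:[-4,7] -> miss, prune
  N21 x:[-5,11] y:[3/2,17] z:[-13/3,6] -> hit [3/2,6], descend [8, 22]
    N8 x:[-5,6] y:[3/2,7] z:[-13/3,6] -> hit [3/2,6], descend [10, 13]
      N10 x:[-1,5] y:[3/2,7/2] z:[-13/3,0] -> miss, prune
      N13 x:[-5,6] y:[5,7] z:[-1/3,6] -> hit [5,6], descend [5, 19]
        N5 x:[1,6] y:[5,6] z:[5,6] -> hit [5,6] leaf, test {P6@t=5}
        N19 x:[-5,-4] y:[6,7] z:[-1/3,0] -> miss, prune
    N22 x:[2,11] y:[17/2,17] z:[-11/3,5/3] -> miss, prune

order=[0, 1, 21, 8, 10, 13, 5, 19, 22]  |boxes|=9  |leaves|=1  hit=P6

== RESULT ==
1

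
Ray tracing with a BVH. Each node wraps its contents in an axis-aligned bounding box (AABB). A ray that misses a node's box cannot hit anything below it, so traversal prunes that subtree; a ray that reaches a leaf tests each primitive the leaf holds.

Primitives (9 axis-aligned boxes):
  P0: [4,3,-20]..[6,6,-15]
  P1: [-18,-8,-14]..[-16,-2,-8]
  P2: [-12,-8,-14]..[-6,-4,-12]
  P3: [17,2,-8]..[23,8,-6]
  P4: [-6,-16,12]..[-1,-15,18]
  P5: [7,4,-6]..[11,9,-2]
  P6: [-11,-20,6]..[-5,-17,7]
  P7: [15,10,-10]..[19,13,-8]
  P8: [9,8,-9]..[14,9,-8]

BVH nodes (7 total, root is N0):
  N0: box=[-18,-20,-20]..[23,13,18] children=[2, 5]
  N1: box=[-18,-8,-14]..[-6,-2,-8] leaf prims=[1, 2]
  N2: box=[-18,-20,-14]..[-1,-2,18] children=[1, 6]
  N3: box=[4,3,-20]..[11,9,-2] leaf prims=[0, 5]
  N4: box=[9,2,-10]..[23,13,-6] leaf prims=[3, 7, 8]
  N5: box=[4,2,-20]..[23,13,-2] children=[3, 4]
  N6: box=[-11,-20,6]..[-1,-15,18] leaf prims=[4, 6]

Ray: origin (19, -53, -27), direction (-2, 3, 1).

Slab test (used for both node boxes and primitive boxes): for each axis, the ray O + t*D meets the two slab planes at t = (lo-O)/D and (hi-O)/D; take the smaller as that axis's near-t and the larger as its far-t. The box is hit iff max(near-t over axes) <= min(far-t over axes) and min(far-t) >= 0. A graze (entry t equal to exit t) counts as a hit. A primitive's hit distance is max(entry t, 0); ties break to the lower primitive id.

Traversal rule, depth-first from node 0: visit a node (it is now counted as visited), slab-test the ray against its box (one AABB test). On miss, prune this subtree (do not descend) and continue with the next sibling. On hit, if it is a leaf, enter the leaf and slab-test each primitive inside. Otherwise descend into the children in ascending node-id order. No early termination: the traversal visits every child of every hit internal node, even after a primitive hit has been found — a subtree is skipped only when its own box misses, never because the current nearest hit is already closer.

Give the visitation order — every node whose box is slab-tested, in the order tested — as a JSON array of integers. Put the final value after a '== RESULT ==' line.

Traverse from the root:
N0 x:[-2,37/2] y:[11,22] z:[7,45] -> hit [11,37/2], descend [2, 5]
  N2 x:[10,37/2] y:[11,17] z:[13,45] -> hit [13,17], descend [1, 6]
    N1 x:[25/2,37/2] y:[15,17] z:[13,19] -> hit [15,17] leaf, test {P1(miss), P2@t=15}
    N6 x:[10,15] y:[11,38/3] z:[33,45] -> miss, prune
  N5 x:[-2,15/2] y:[55/3,22] z:[7,25] -> miss, prune

Summary -> nodes [0, 2, 1, 6, 5]; box-tests=5; leaf-entries=1; first=P2

== RESULT ==
[0, 2, 1, 6, 5]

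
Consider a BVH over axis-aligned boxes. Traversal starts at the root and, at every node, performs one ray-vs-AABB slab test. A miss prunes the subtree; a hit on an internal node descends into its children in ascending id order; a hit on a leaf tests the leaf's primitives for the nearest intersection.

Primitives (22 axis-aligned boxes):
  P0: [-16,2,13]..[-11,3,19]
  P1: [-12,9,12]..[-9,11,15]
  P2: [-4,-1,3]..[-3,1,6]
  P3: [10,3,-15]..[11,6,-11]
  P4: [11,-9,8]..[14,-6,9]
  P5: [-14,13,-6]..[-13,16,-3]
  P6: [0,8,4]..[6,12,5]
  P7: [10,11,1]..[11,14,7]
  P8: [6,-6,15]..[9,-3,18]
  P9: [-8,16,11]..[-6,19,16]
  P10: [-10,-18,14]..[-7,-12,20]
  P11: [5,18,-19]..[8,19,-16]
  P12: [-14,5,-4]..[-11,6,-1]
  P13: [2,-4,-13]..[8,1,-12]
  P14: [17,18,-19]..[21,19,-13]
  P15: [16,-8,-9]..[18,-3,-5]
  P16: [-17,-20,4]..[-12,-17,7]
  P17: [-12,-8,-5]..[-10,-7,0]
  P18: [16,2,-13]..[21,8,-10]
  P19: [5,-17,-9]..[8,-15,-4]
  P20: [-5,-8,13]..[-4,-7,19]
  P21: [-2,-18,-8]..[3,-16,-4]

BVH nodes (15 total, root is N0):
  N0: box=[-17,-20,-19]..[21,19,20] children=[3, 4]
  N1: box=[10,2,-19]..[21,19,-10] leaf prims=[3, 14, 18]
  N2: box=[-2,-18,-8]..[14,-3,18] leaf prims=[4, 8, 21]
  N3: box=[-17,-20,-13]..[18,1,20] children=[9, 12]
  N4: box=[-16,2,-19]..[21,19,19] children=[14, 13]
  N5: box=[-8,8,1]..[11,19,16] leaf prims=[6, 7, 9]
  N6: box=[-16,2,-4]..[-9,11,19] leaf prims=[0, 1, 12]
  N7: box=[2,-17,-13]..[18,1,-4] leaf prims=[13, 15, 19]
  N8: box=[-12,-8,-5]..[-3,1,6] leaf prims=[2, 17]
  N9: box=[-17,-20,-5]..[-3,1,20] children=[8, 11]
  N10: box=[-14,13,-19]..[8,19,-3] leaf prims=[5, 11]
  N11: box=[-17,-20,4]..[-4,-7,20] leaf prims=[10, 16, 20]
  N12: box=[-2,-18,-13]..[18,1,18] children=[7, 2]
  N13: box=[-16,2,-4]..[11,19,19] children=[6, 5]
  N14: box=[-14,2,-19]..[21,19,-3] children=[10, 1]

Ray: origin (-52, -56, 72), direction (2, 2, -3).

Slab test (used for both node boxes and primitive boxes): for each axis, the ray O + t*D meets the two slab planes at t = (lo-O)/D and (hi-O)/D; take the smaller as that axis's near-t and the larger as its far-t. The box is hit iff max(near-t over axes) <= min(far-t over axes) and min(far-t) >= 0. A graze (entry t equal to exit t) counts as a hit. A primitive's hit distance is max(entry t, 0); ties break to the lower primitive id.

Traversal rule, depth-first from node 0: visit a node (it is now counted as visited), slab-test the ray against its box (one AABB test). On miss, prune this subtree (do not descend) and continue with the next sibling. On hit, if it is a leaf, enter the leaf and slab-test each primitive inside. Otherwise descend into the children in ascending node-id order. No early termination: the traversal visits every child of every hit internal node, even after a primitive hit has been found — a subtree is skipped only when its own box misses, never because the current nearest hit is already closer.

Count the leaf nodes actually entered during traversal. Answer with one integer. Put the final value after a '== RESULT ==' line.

Trace the traversal:
N0 x:[35/2,73/2] y:[18,75/2] z:[52/3,91/3] -> hit [18,91/3], descend [3, 4]
  N3 x:[35/2,35] y:[18,57/2] z:[52/3,85/3] -> hit [18,85/3], descend [9, 12]
    N9 x:[35/2,49/2] y:[18,57/2] z:[52/3,77/3] -> hit [18,49/2], descend [8, 11]
      N8 x:[20,49/2] y:[24,57/2] z:[22,77/3] -> hit [24,49/2] leaf, test {P2(miss), P17(miss)}
      N11 x:[35/2,24] y:[18,49/2] z:[52/3,68/3] -> hit [18,68/3] leaf, test {P10(miss), P16(miss), P20(miss)}
    N12 x:[25,35] y:[19,57/2] z:[18,85/3] -> hit [25,85/3], descend [2, 7]
      N2 x:[25,33] y:[19,53/2] z:[18,80/3] -> hit [25,53/2] leaf, test {P4(miss), P8(miss), P21(miss)}
      N7 x:[27,35] y:[39/2,57/2] z:[76/3,85/3] -> hit [27,85/3] leaf, test {P13@t=28, P15(miss), P19(miss)}
  N4 x:[18,73/2] y:[29,75/2] z:[53/3,91/3] -> hit [29,91/3], descend [13, 14]
    N13 x:[18,63/2] y:[29,75/2] z:[53/3,76/3] -> miss, prune
    N14 x:[19,73/2] y:[29,75/2] z:[25,91/3] -> hit [29,91/3], descend [1, 10]
      N1 x:[31,73/2] y:[29,75/2] z:[82/3,91/3] -> miss, prune
      N10 x:[19,30] y:[69/2,75/2] z:[25,91/3] -> miss, prune

13 AABB tests over nodes [0, 3, 9, 8, 11, 12, 2, 7, 4, 13, 14, 1, 10]; 4 leaves entered; closest P13.

== RESULT ==
4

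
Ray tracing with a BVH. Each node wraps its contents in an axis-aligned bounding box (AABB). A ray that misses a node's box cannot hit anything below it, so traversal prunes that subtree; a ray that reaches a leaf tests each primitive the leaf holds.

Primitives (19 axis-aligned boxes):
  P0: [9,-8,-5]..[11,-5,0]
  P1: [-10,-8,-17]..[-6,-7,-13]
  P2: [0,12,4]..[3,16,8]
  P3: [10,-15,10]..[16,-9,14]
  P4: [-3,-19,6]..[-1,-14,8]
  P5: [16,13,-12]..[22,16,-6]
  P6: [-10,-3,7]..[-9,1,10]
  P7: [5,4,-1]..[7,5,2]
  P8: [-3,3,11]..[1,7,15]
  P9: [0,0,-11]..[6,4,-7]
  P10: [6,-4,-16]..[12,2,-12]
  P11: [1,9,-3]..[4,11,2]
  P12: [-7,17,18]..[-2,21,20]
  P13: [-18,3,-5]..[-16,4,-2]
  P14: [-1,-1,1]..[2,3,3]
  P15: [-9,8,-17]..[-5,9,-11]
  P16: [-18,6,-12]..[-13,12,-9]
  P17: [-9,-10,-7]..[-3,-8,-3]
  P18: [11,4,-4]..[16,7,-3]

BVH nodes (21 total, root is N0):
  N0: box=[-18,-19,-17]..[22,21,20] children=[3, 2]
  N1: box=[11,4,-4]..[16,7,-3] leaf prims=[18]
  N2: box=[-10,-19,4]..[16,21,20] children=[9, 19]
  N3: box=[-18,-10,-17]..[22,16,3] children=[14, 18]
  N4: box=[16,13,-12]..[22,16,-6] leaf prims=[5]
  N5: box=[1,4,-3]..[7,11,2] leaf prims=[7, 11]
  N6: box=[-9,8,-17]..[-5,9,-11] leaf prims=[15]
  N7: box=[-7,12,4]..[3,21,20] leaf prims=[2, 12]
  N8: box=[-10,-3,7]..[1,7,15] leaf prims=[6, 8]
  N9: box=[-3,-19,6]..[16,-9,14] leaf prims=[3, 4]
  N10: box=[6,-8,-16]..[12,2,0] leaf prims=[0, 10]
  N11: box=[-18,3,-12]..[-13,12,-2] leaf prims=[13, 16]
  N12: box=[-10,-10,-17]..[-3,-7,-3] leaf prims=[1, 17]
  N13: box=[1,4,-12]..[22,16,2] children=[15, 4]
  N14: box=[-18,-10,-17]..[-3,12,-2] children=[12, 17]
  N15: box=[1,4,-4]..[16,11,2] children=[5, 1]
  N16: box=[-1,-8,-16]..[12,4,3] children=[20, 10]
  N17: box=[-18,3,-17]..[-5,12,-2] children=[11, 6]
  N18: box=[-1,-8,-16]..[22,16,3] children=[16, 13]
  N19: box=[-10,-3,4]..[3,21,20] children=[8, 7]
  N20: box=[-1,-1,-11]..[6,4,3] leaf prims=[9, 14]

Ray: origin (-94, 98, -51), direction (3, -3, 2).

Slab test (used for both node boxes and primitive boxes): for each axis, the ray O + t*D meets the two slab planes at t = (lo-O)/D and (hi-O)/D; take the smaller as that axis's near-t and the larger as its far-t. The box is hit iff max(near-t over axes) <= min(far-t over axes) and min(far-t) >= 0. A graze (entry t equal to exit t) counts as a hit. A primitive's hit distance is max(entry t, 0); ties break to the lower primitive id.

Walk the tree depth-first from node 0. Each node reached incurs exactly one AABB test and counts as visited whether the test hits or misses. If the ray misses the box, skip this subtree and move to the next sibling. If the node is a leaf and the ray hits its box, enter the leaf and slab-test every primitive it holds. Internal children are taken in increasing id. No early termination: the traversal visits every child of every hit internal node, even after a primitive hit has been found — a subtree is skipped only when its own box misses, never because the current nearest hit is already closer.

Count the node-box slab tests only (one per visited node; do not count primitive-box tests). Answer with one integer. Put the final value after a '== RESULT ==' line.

Trace the traversal:
N0 x:[76/3,116/3] y:[77/3,39] z:[17,71/2] -> hit [77/3,71/2], descend [2, 3]
  N2 x:[28,110/3] y:[77/3,39] z:[55/2,71/2] -> hit [28,71/2], descend [9, 19]
    N9 x:[91/3,110/3] y:[107/3,39] z:[57/2,65/2] -> miss, prune
    N19 x:[28,97/3] y:[77/3,101/3] z:[55/2,71/2] -> hit [28,97/3], descend [7, 8]
      N7 x:[29,97/3] y:[77/3,86/3] z:[55/2,71/2] -> miss, prune
      N8 x:[28,95/3] y:[91/3,101/3] z:[29,33] -> hit [91/3,95/3] leaf, test {P6(miss), P8@t=31}
  N3 x:[76/3,116/3] y:[82/3,36] z:[17,27] -> miss, prune

7 AABB tests over nodes [0, 2, 9, 19, 7, 8, 3]; 1 leaf entered; closest P8.

== RESULT ==
7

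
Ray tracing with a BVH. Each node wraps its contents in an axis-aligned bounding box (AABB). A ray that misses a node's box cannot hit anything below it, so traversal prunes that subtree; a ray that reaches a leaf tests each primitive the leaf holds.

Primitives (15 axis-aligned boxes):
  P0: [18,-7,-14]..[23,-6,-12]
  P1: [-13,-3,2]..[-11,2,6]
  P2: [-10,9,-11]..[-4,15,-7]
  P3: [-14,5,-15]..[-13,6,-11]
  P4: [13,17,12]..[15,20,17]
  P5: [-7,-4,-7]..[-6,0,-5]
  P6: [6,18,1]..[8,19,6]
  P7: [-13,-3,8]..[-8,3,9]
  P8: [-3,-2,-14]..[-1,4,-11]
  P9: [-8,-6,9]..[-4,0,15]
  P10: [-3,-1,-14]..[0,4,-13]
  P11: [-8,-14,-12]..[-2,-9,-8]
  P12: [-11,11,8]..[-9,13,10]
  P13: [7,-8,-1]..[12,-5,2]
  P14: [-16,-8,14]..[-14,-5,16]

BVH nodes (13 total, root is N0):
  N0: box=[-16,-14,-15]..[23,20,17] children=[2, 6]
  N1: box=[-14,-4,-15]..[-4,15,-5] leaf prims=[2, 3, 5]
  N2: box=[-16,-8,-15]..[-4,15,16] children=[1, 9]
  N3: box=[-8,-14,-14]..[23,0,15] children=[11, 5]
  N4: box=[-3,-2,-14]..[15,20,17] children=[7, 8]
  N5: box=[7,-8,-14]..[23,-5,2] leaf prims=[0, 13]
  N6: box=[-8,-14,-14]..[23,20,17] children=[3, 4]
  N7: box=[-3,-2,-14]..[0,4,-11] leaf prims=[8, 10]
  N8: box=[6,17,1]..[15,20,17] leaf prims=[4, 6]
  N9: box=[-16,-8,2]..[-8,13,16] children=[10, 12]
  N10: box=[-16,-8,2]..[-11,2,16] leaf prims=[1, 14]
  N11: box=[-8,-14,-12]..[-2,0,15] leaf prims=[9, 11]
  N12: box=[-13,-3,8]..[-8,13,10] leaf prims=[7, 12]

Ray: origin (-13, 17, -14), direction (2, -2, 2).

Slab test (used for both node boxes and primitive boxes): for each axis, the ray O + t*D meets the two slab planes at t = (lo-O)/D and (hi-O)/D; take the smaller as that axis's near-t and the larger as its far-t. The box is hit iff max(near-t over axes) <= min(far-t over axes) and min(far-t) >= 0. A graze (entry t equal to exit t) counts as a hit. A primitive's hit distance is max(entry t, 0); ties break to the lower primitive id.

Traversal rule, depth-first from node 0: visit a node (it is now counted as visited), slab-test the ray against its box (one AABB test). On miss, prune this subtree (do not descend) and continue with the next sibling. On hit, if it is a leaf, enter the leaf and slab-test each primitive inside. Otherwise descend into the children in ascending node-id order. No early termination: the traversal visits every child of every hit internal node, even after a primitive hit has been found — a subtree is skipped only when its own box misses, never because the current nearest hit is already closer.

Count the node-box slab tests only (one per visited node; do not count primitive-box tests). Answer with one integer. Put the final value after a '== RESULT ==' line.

Trace the traversal:
N0 x:[-3/2,18] y:[-3/2,31/2] z:[-1/2,31/2] -> hit [-1/2,31/2], descend [2, 6]
  N2 x:[-3/2,9/2] y:[1,25/2] z:[-1/2,15] -> hit [1,9/2], descend [1, 9]
    N1 x:[-1/2,9/2] y:[1,21/2] z:[-1/2,9/2] -> hit [1,9/2] leaf, test {P2@t=3/2, P3(miss), P5(miss)}
    N9 x:[-3/2,5/2] y:[2,25/2] z:[8,15] -> miss, prune
  N6 x:[5/2,18] y:[-3/2,31/2] z:[0,31/2] -> hit [5/2,31/2], descend [3, 4]
    N3 x:[5/2,18] y:[17/2,31/2] z:[0,29/2] -> hit [17/2,29/2], descend [5, 11]
      N5 x:[10,18] y:[11,25/2] z:[0,8] -> miss, prune
      N11 x:[5/2,11/2] y:[17/2,31/2] z:[1,29/2] -> miss, prune
    N4 x:[5,14] y:[-3/2,19/2] z:[0,31/2] -> hit [5,19/2], descend [7, 8]
      N7 x:[5,13/2] y:[13/2,19/2] z:[0,3/2] -> miss, prune
      N8 x:[19/2,14] y:[-3/2,0] z:[15/2,31/2] -> miss, prune

Visited [0, 2, 1, 9, 6, 3, 5, 11, 4, 7, 8]. Tests: 11 box, 1 leaf. Nearest: P2.

== RESULT ==
11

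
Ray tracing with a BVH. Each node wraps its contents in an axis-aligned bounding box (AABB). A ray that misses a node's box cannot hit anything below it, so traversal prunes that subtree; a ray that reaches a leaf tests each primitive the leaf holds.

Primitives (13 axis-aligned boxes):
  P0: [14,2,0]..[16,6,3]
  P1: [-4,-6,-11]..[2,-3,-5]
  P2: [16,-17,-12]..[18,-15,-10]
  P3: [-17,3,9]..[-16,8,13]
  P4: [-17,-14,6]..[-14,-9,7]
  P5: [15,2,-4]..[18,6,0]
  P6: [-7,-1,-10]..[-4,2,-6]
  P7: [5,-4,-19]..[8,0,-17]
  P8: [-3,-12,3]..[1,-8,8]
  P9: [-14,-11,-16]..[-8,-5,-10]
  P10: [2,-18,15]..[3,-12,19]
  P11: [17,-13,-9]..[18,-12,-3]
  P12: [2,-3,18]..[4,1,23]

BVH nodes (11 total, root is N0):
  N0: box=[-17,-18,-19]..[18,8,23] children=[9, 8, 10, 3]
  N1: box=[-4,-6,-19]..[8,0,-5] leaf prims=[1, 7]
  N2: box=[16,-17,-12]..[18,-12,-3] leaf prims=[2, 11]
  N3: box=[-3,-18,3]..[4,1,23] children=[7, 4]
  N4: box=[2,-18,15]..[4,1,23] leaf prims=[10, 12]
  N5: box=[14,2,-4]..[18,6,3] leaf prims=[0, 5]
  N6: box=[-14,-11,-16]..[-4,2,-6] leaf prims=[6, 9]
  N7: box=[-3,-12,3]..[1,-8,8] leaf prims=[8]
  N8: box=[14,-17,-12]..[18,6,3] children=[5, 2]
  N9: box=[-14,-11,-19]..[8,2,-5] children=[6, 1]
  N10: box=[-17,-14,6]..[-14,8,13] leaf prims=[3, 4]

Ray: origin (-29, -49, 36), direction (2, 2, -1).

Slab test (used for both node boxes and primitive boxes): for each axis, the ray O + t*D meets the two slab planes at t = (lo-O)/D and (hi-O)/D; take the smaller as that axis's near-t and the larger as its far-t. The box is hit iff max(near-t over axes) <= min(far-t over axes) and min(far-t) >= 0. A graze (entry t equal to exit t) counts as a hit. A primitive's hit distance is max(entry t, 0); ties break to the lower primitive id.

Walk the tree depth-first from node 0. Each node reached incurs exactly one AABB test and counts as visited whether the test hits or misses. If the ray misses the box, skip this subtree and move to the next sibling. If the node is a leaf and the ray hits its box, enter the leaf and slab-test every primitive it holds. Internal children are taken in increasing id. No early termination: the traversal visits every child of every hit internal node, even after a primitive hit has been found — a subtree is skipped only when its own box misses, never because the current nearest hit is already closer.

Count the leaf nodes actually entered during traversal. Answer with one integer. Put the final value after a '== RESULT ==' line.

Trace the traversal:
N0 x:[6,47/2] y:[31/2,57/2] z:[13,55] -> hit [31/2,47/2], descend [3, 8, 9, 10]
  N3 x:[13,33/2] y:[31/2,25] z:[13,33] -> hit [31/2,33/2], descend [4, 7]
    N4 x:[31/2,33/2] y:[31/2,25] z:[13,21] -> hit [31/2,33/2] leaf, test {P10(miss), P12(miss)}
    N7 x:[13,15] y:[37/2,41/2] z:[28,33] -> miss, prune
  N8 x:[43/2,47/2] y:[16,55/2] z:[33,48] -> miss, prune
  N9 x:[15/2,37/2] y:[19,51/2] z:[41,55] -> miss, prune
  N10 x:[6,15/2] y:[35/2,57/2] z:[23,30] -> miss, prune

7 AABB tests over nodes [0, 3, 4, 7, 8, 9, 10]; 1 leaf entered; closest miss.

== RESULT ==
1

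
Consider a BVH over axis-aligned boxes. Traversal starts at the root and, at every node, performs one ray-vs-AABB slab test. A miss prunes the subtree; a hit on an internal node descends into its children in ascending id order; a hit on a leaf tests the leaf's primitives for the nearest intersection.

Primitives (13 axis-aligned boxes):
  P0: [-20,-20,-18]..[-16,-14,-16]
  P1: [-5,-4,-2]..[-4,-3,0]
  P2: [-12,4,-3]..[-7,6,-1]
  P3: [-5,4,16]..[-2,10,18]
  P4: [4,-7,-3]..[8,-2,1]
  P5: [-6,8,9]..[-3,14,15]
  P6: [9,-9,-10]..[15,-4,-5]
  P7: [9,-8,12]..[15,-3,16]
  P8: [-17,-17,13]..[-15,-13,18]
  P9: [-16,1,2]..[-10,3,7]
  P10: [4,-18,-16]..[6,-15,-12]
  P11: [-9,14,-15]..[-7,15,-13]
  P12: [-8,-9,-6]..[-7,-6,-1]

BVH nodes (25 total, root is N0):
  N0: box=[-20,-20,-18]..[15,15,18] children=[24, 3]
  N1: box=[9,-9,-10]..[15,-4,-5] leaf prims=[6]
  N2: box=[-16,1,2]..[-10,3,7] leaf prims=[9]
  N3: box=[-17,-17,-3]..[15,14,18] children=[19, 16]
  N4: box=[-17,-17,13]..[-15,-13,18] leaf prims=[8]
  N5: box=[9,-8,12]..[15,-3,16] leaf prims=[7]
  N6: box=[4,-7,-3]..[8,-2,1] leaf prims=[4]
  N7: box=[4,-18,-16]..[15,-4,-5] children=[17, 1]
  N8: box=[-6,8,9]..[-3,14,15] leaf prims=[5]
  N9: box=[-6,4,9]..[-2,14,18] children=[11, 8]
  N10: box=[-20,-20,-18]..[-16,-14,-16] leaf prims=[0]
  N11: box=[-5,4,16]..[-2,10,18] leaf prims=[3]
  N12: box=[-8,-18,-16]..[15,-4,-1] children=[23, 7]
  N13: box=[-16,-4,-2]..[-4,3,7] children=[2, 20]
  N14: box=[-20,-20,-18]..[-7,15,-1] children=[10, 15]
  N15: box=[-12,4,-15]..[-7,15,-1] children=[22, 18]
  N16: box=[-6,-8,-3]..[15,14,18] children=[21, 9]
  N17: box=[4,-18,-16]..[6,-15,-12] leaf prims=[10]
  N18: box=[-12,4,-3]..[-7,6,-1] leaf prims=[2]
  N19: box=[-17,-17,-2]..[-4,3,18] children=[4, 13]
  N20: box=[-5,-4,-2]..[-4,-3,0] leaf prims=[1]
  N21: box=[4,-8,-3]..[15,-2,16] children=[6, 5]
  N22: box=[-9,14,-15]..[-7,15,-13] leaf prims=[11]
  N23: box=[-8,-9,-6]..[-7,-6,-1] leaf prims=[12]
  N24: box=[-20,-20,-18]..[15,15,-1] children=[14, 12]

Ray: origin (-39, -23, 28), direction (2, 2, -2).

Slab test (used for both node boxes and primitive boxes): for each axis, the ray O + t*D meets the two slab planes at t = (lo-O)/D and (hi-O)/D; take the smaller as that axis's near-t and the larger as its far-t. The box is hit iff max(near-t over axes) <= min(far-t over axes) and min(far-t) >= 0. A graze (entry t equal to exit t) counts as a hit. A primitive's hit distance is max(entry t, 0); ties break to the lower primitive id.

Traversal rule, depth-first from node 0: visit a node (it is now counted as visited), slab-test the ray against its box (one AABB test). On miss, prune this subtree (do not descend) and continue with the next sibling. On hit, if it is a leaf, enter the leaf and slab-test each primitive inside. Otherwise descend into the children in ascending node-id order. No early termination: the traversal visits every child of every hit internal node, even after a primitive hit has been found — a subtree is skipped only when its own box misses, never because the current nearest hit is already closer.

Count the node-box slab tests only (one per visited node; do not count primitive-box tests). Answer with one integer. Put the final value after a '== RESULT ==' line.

Trace the traversal:
N0 x:[19/2,27] y:[3/2,19] z:[5,23] -> hit [19/2,19], descend [3, 24]
  N3 x:[11,27] y:[3,37/2] z:[5,31/2] -> hit [11,31/2], descend [16, 19]
    N16 x:[33/2,27] y:[15/2,37/2] z:[5,31/2] -> miss, prune
    N19 x:[11,35/2] y:[3,13] z:[5,15] -> hit [11,13], descend [4, 13]
      N4 x:[11,12] y:[3,5] z:[5,15/2] -> miss, prune
      N13 x:[23/2,35/2] y:[19/2,13] z:[21/2,15] -> hit [23/2,13], descend [2, 20]
        N2 x:[23/2,29/2] y:[12,13] z:[21/2,13] -> hit [12,13] leaf, test {P9@t=12}
        N20 x:[17,35/2] y:[19/2,10] z:[14,15] -> miss, prune
  N24 x:[19/2,27] y:[3/2,19] z:[29/2,23] -> hit [29/2,19], descend [12, 14]
    N12 x:[31/2,27] y:[5/2,19/2] z:[29/2,22] -> miss, prune
    N14 x:[19/2,16] y:[3/2,19] z:[29/2,23] -> hit [29/2,16], descend [10, 15]
      N10 x:[19/2,23/2] y:[3/2,9/2] z:[22,23] -> miss, prune
      N15 x:[27/2,16] y:[27/2,19] z:[29/2,43/2] -> hit [29/2,16], descend [18, 22]
        N18 x:[27/2,16] y:[27/2,29/2] z:[29/2,31/2] -> hit [29/2,29/2] leaf, test {P2@t=29/2}
        N22 x:[15,16] y:[37/2,19] z:[41/2,43/2] -> miss, prune

15 AABB tests over nodes [0, 3, 16, 19, 4, 13, 2, 20, 24, 12, 14, 10, 15, 18, 22]; 2 leaves entered; closest P9.

== RESULT ==
15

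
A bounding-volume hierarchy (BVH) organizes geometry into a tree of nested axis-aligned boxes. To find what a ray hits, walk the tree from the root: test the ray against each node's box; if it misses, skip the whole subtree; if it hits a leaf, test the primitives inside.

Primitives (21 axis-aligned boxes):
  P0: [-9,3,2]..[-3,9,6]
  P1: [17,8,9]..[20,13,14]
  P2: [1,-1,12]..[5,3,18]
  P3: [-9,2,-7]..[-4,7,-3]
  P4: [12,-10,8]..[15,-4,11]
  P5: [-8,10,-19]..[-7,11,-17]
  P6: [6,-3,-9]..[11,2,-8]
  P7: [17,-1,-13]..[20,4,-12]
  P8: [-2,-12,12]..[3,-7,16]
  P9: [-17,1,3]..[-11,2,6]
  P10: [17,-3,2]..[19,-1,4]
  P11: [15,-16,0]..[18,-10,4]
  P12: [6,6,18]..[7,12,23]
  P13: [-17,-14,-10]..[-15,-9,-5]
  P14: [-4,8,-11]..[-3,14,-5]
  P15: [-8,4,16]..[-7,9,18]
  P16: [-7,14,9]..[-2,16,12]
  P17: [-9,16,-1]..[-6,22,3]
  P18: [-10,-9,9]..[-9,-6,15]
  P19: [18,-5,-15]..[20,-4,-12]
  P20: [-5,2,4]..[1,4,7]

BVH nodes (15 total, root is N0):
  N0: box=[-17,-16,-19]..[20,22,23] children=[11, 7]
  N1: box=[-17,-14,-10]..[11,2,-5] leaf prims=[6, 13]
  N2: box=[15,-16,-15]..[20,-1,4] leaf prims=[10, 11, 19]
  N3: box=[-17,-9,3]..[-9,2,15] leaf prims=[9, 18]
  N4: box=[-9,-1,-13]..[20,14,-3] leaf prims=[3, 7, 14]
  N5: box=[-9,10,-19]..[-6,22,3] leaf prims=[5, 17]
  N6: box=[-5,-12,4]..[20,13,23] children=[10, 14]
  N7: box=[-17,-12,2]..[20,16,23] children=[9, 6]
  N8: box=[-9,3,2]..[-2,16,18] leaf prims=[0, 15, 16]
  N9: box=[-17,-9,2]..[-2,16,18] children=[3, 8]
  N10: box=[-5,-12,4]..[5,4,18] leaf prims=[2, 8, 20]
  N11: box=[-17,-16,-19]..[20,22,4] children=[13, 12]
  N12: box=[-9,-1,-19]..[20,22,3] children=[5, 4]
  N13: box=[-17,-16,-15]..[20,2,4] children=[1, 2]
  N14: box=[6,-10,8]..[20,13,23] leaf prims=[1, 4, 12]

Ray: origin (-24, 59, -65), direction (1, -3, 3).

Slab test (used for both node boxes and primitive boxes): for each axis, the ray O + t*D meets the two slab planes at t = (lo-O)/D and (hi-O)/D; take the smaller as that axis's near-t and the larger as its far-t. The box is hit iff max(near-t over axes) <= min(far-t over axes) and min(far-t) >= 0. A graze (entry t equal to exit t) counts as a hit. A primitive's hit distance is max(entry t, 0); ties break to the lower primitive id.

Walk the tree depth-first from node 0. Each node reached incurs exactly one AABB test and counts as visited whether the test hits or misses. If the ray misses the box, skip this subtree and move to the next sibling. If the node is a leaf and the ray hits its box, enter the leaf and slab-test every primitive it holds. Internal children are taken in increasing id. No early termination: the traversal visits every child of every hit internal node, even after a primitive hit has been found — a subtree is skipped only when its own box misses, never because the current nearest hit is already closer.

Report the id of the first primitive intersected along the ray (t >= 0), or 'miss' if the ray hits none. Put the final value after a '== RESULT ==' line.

Trace the traversal:
N0 x:[7,44] y:[37/3,25] z:[46/3,88/3] -> hit [46/3,25], descend [7, 11]
  N7 x:[7,44] y:[43/3,71/3] z:[67/3,88/3] -> hit [67/3,71/3], descend [6, 9]
    N6 x:[19,44] y:[46/3,71/3] z:[23,88/3] -> hit [23,71/3], descend [10, 14]
      N10 x:[19,29] y:[55/3,71/3] z:[23,83/3] -> hit [23,71/3] leaf, test {P2(miss), P8(miss), P20(miss)}
      N14 x:[30,44] y:[46/3,23] z:[73/3,88/3] -> miss, prune
    N9 x:[7,22] y:[43/3,68/3] z:[67/3,83/3] -> miss, prune
  N11 x:[7,44] y:[37/3,25] z:[46/3,23] -> hit [46/3,23], descend [12, 13]
    N12 x:[15,44] y:[37/3,20] z:[46/3,68/3] -> hit [46/3,20], descend [4, 5]
      N4 x:[15,44] y:[15,20] z:[52/3,62/3] -> hit [52/3,20] leaf, test {P3(miss), P7(miss), P14(miss)}
      N5 x:[15,18] y:[37/3,49/3] z:[46/3,68/3] -> hit [46/3,49/3] leaf, test {P5@t=16, P17(miss)}
    N13 x:[7,44] y:[19,25] z:[50/3,23] -> hit [19,23], descend [1, 2]
      N1 x:[7,35] y:[19,73/3] z:[55/3,20] -> hit [19,20] leaf, test {P6(miss), P13(miss)}
      N2 x:[39,44] y:[20,25] z:[50/3,23] -> miss, prune

order=[0, 7, 6, 10, 14, 9, 11, 12, 4, 5, 13, 1, 2]  |boxes|=13  |leaves|=4  hit=P5

== RESULT ==
5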